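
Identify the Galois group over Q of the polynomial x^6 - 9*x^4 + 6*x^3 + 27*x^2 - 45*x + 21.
The polynomial f is an irreducible sextic over Q, so G = Gal(f/Q) is one of the 16 transitive subgroups 6T1, ..., 6T16 of S_6. The discriminant of f is -51195483, which is not a perfect square, so G is not contained in A_6. The transitive groups of degree 6 not contained in A_6 are: C_6 (6T1, order 6), S_3 (6T2, order 6), D_6 (6T3, order 12), C_3 x S_3 (6T5, order 18), A_4 x C_2 (6T6, order 24), S_4 (6T8, order 24), S_3 x S_3 (6T9, order 36), S_4 x C_2 (6T11, order 48), (S_3 x S_3) : C_2 (6T13, order 72), PGL(2,5) (6T14, order 120), S_6 (6T16, order 720). By Dedekind's theorem, for a prime p not dividing disc(f) the degrees of the irreducible factors of f mod p form the cycle type of an element of G. Factoring f modulo the 33 such primes p <= 149 (skipping 3, 17, which divide the discriminant), each new pattern first appears at: mod 2: f = (x^6 + x^4 + x^2 + x + 1), pattern 6; mod 7: f = (x)(x + 2)(x + 5)(x^3 + 2x + 6), pattern 3+1+1+1; mod 19: f = (x^3 + 11x + 14)(x^3 + 18x + 11), pattern 3+3; mod 53: f = (x^2 + 19)(x^2 + 6x + 30)(x^2 + 47x + 31), pattern 2+2+2; mod 73: f = (x + 9)(x + 10)(x + 24)(x + 54)(x + 55)(x + 67), pattern 1+1+1+1+1+1. No other pattern occurs in this range, so the set of observed cycle types is {6, 3+1+1+1, 3+3, 2+2+2, 1+1+1+1+1+1}. The candidates containing elements of all these cycle types are C_3 x S_3 (6T5) of order 18, S_3 x S_3 (6T9) of order 36, (S_3 x S_3) : C_2 (6T13) of order 72, S_6 (6T16) of order 720; the others are excluded. The observed types are precisely the cycle types that occur in C_3 x S_3 (6T5). Each of the other remaining candidates has further cycle types, and by the Chebotarev density theorem the matching factorization patterns would occur for a proportion of primes equal to their share of the group: S_3 x S_3 (6T9) additionally contains elements of type 2+2+1+1 (9 of its 36 elements, about 25% of primes); (S_3 x S_3) : C_2 (6T13) additionally contains elements of type 4+2, 3+2+1, 2+2+1+1, 2+1+1+1+1 (45 of its 72 elements, about 62% of primes); S_6 (6T16) additionally contains elements of type 5+1, 4+2, 4+1+1, 3+2+1, 2+2+1+1, 2+1+1+1+1 (504 of its 720 elements, about 70% of primes). None of the 33 primes tested shows any such pattern (for each of these groups the chance of that is below 10^-4), which rules them out. Hence G = C_3 x S_3 (6T5), of order 18.

C_3 x S_3 (order 18)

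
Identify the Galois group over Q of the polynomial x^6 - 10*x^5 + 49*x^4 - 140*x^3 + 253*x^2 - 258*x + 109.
The polynomial f is an irreducible sextic over Q, so G = Gal(f/Q) is one of the 16 transitive subgroups 6T1, ..., 6T16 of S_6. The discriminant of f is -54718156800, which is not a perfect square, so G is not contained in A_6. The transitive groups of degree 6 not contained in A_6 are: C_6 (6T1, order 6), S_3 (6T2, order 6), D_6 (6T3, order 12), C_3 x S_3 (6T5, order 18), A_4 x C_2 (6T6, order 24), S_4 (6T8, order 24), S_3 x S_3 (6T9, order 36), S_4 x C_2 (6T11, order 48), (S_3 x S_3) : C_2 (6T13, order 72), PGL(2,5) (6T14, order 120), S_6 (6T16, order 720). By Dedekind's theorem, for a prime p not dividing disc(f) the degrees of the irreducible factors of f mod p form the cycle type of an element of G. Factoring f modulo the 27 such primes p <= 113 (skipping 2, 3, 5, which divide the discriminant), each new pattern first appears at: mod 7: f = (x^2 + 2x + 3)(x^4 + 2x^3 + x + 6), pattern 4+2; mod 13: f = (x + 11)(x^2 + 10x + 4)(x^3 + 8x^2 + x + 1), pattern 3+2+1; mod 17: f = (x^3 + 12x^2 + 2)(x^3 + 12x^2 + 7x + 12), pattern 3+3; mod 19: f = (x^2 + 5x + 15)(x^2 + 6x + 1)(x^2 + 17x + 6), pattern 2+2+2; mod 31: f = (x^6 + 21x^5 + 18x^4 + 15x^3 + 5x^2 + 21x + 16), pattern 6; mod 37: f = (x + 11)(x + 12)(x^2 + 20x + 13)(x^2 + 21x + 21), pattern 2+2+1+1; mod 41: f = (x + 1)(x + 10)(x + 25)(x^3 + 36x^2 + 26x + 17), pattern 3+1+1+1; mod 113: f = (x + 53)(x + 59)(x + 80)(x + 109)(x^2 + 28x + 77), pattern 2+1+1+1+1. No other pattern occurs in this range, so the set of observed cycle types is {4+2, 3+2+1, 3+3, 2+2+2, 6, 2+2+1+1, 3+1+1+1, 2+1+1+1+1}. The candidates containing elements of all these cycle types are (S_3 x S_3) : C_2 (6T13) of order 72, S_6 (6T16) of order 720; the others are excluded. The observed types are precisely the cycle types that occur in (S_3 x S_3) : C_2 (6T13) (apart from the identity). Each of the other remaining candidates has further cycle types, and by the Chebotarev density theorem the matching factorization patterns would occur for a proportion of primes equal to their share of the group: S_6 (6T16) additionally contains elements of type 5+1, 4+1+1 (234 of its 720 elements, about 32% of primes). None of the 27 primes tested shows any such pattern (for each of these groups the chance of that is below 10^-4), which rules them out. Hence G = (S_3 x S_3) : C_2 (6T13), of order 72.

(S_3 x S_3) : C_2 (also written G72)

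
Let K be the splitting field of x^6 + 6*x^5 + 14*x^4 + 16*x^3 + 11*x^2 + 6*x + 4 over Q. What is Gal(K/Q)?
S_4, S_4(6c), the S_4-action on 6 points not in A_6

The polynomial f is an irreducible sextic over Q, so G = Gal(f/Q) is one of the 16 transitive subgroups 6T1, ..., 6T16 of S_6. The discriminant of f is -5120000, which is not a perfect square, so G is not contained in A_6. The transitive groups of degree 6 not contained in A_6 are: C_6 (6T1, order 6), S_3 (6T2, order 6), D_6 (6T3, order 12), C_3 x S_3 (6T5, order 18), A_4 x C_2 (6T6, order 24), S_4 (6T8, order 24), S_3 x S_3 (6T9, order 36), S_4 x C_2 (6T11, order 48), (S_3 x S_3) : C_2 (6T13, order 72), PGL(2,5) (6T14, order 120), S_6 (6T16, order 720). By Dedekind's theorem, for a prime p not dividing disc(f) the degrees of the irreducible factors of f mod p form the cycle type of an element of G. Factoring f modulo the 22 such primes p <= 89 (skipping 2, 5, which divide the discriminant), each new pattern first appears at: mod 3: f = (x^3 + x^2 + 2x + 1)(x^3 + 2x^2 + x + 1), pattern 3+3; mod 7: f = (x^2 + x + 6)(x^2 + 2x + 3)(x^2 + 3x + 1), pattern 2+2+2; mod 13: f = (x + 5)(x + 10)(x^4 + 4x^3 + 8x^2 + 8x + 11), pattern 4+1+1; mod 43: f = (x + 13)(x + 32)(x^2 + 2x + 5)(x^2 + 2x + 11), pattern 2+2+1+1. No other pattern occurs in this range, so the set of observed cycle types is {3+3, 2+2+2, 4+1+1, 2+2+1+1}. The candidates containing elements of all these cycle types are S_4 (6T8) of order 24, S_4 x C_2 (6T11) of order 48, PGL(2,5) (6T14) of order 120, S_6 (6T16) of order 720; the others are excluded. The observed types are precisely the cycle types that occur in S_4 (6T8) (apart from the identity). Each of the other remaining candidates has further cycle types, and by the Chebotarev density theorem the matching factorization patterns would occur for a proportion of primes equal to their share of the group: S_4 x C_2 (6T11) additionally contains elements of type 6, 4+2, 2+1+1+1+1 (17 of its 48 elements, about 35% of primes); PGL(2,5) (6T14) additionally contains elements of type 6, 5+1 (44 of its 120 elements, about 37% of primes); S_6 (6T16) additionally contains elements of type 6, 5+1, 4+2, 3+2+1, 3+1+1+1, 2+1+1+1+1 (529 of its 720 elements, about 73% of primes). None of the 22 primes tested shows any such pattern (for each of these groups the chance of that is below 10^-4), which rules them out. Hence G = S_4 (6T8), of order 24.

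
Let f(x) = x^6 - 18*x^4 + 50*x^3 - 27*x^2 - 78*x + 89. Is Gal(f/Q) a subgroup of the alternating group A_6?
The polynomial is irreducible of degree 6 over Q. Its discriminant is -30366624190464, which is not a perfect square. A Galois group lies in the alternating group exactly when the discriminant is a square in Q, so the Galois group (A_4 x C_2) is not contained in A_6.

No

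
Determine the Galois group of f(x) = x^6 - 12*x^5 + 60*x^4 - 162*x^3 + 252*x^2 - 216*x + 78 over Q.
The polynomial f is an irreducible sextic over Q, so G = Gal(f/Q) is one of the 16 transitive subgroups 6T1, ..., 6T16 of S_6. The discriminant of f is 5038848, which is not a perfect square, so G is not contained in A_6. The transitive groups of degree 6 not contained in A_6 are: C_6 (6T1, order 6), S_3 (6T2, order 6), D_6 (6T3, order 12), C_3 x S_3 (6T5, order 18), A_4 x C_2 (6T6, order 24), S_4 (6T8, order 24), S_3 x S_3 (6T9, order 36), S_4 x C_2 (6T11, order 48), (S_3 x S_3) : C_2 (6T13, order 72), PGL(2,5) (6T14, order 120), S_6 (6T16, order 720). By Dedekind's theorem, for a prime p not dividing disc(f) the degrees of the irreducible factors of f mod p form the cycle type of an element of G. Factoring f modulo the 23 such primes p <= 97 (skipping 2, 3, which divide the discriminant), each new pattern first appears at: mod 5: f = (x^6 + 3x^5 + 3x^3 + 2x^2 + 4x + 3), pattern 6; mod 11: f = (x + 1)(x + 3)(x^2 + 2x + 6)(x^2 + 4x + 8), pattern 2+2+1+1; mod 13: f = (x)(x + 3)(x + 4)(x^3 + 7x^2 + 12x + 8), pattern 3+1+1+1; mod 31: f = (x^2 + 4x + 12)(x^2 + 5x + 28)(x^2 + 10x + 3), pattern 2+2+2; mod 97: f = (x^3 + 91x^2 + 12x + 1)(x^3 + 91x^2 + 12x + 78), pattern 3+3. No other pattern occurs in this range, so the set of observed cycle types is {6, 2+2+1+1, 3+1+1+1, 2+2+2, 3+3}. The candidates containing elements of all these cycle types are S_3 x S_3 (6T9) of order 36, (S_3 x S_3) : C_2 (6T13) of order 72, S_6 (6T16) of order 720; the others are excluded. The observed types are precisely the cycle types that occur in S_3 x S_3 (6T9) (apart from the identity). Each of the other remaining candidates has further cycle types, and by the Chebotarev density theorem the matching factorization patterns would occur for a proportion of primes equal to their share of the group: (S_3 x S_3) : C_2 (6T13) additionally contains elements of type 4+2, 3+2+1, 2+1+1+1+1 (36 of its 72 elements, about 50% of primes); S_6 (6T16) additionally contains elements of type 5+1, 4+2, 4+1+1, 3+2+1, 2+1+1+1+1 (459 of its 720 elements, about 64% of primes). None of the 23 primes tested shows any such pattern (for each of these groups the chance of that is below 10^-4), which rules them out. Hence G = S_3 x S_3 (6T9), of order 36.

S_3 x S_3, the direct product S_3 x S_3 in its degree-6 action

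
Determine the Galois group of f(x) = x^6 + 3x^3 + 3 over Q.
The polynomial f is an irreducible sextic over Q, so G = Gal(f/Q) is one of the 16 transitive subgroups 6T1, ..., 6T16 of S_6. The discriminant of f is -177147, which is not a perfect square, so G is not contained in A_6. The transitive groups of degree 6 not contained in A_6 are: C_6 (6T1, order 6), S_3 (6T2, order 6), D_6 (6T3, order 12), C_3 x S_3 (6T5, order 18), A_4 x C_2 (6T6, order 24), S_4 (6T8, order 24), S_3 x S_3 (6T9, order 36), S_4 x C_2 (6T11, order 48), (S_3 x S_3) : C_2 (6T13, order 72), PGL(2,5) (6T14, order 120), S_6 (6T16, order 720). By Dedekind's theorem, for a prime p not dividing disc(f) the degrees of the irreducible factors of f mod p form the cycle type of an element of G. Factoring f modulo the 33 such primes p <= 139 (skipping 3, which divides the discriminant), each new pattern first appears at: mod 2: f = (x^6 + x^3 + 1), pattern 6; mod 7: f = (x + 3)(x + 5)(x + 6)(x^3 + 4), pattern 3+1+1+1; mod 17: f = (x^2 + 5x + 7)(x^2 + 13x + 7)(x^2 + 16x + 7), pattern 2+2+2; mod 19: f = (x^3 + 9)(x^3 + 13), pattern 3+3; mod 73: f = (x + 42)(x + 43)(x + 44)(x + 51)(x + 52)(x + 60), pattern 1+1+1+1+1+1. No other pattern occurs in this range, so the set of observed cycle types is {6, 3+1+1+1, 2+2+2, 3+3, 1+1+1+1+1+1}. The candidates containing elements of all these cycle types are C_3 x S_3 (6T5) of order 18, S_3 x S_3 (6T9) of order 36, (S_3 x S_3) : C_2 (6T13) of order 72, S_6 (6T16) of order 720; the others are excluded. The observed types are precisely the cycle types that occur in C_3 x S_3 (6T5). Each of the other remaining candidates has further cycle types, and by the Chebotarev density theorem the matching factorization patterns would occur for a proportion of primes equal to their share of the group: S_3 x S_3 (6T9) additionally contains elements of type 2+2+1+1 (9 of its 36 elements, about 25% of primes); (S_3 x S_3) : C_2 (6T13) additionally contains elements of type 4+2, 3+2+1, 2+2+1+1, 2+1+1+1+1 (45 of its 72 elements, about 62% of primes); S_6 (6T16) additionally contains elements of type 5+1, 4+2, 4+1+1, 3+2+1, 2+2+1+1, 2+1+1+1+1 (504 of its 720 elements, about 70% of primes). None of the 33 primes tested shows any such pattern (for each of these groups the chance of that is below 10^-4), which rules them out. Hence G = C_3 x S_3 (6T5), of order 18.

C_3 x S_3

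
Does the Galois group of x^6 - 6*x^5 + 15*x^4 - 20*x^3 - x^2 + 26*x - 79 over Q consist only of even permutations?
Yes

The polynomial is irreducible of degree 6 over Q. Its discriminant is 36352603193344 = 6029312^2, a perfect square. A Galois group lies in the alternating group exactly when the discriminant is a square in Q, so the Galois group (S_4) is contained in A_6.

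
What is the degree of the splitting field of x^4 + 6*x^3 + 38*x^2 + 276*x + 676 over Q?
4

The degree of the splitting field over Q equals the order of the Galois group, so first determine the group. The polynomial is an irreducible quartic over Q and its discriminant is 8151922944 = 90288^2, a perfect square, so the Galois group is contained in A_4. The resolvent cubic y^3 - 38*y^2 - 1048*y + 2240 splits completely over Q, which gives the Klein four-group V_4. The Galois group V_4 (4T2) has order 4, so the splitting field has degree 4 over Q.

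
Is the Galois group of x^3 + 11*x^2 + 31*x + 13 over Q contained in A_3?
Yes

The polynomial is irreducible of degree 3 over Q. Its discriminant is 3136 = 56^2, a perfect square. A Galois group lies in the alternating group exactly when the discriminant is a square in Q, so the Galois group (C_3) is contained in A_3.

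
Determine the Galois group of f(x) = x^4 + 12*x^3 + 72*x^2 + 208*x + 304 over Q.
A_4, the alternating group on 4 letters

The polynomial is an irreducible quartic over Q and its discriminant is 12845056 = 3584^2, a perfect square, so the Galois group is contained in A_4. The resolvent cubic y^3 - 72*y^2 + 1280*y + 512 is irreducible over Q. An irreducible resolvent with square discriminant gives A_4.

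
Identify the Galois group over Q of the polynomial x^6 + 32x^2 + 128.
S_4 x C_2 (also written S4xC2)

The polynomial f is an irreducible sextic over Q, so G = Gal(f/Q) is one of the 16 transitive subgroups 6T1, ..., 6T16 of S_6. The discriminant of f is -2693803488051200, which is not a perfect square, so G is not contained in A_6. The transitive groups of degree 6 not contained in A_6 are: C_6 (6T1, order 6), S_3 (6T2, order 6), D_6 (6T3, order 12), C_3 x S_3 (6T5, order 18), A_4 x C_2 (6T6, order 24), S_4 (6T8, order 24), S_3 x S_3 (6T9, order 36), S_4 x C_2 (6T11, order 48), (S_3 x S_3) : C_2 (6T13, order 72), PGL(2,5) (6T14, order 120), S_6 (6T16, order 720). By Dedekind's theorem, for a prime p not dividing disc(f) the degrees of the irreducible factors of f mod p form the cycle type of an element of G. Factoring f modulo the 17 such primes p <= 71 (skipping 2, 5, 7, which divide the discriminant), each new pattern first appears at: mod 3: f = (x^3 + x^2 + 2x + 1)(x^3 + 2x^2 + 2x + 2), pattern 3+3; mod 13: f = (x^6 + 6x^2 + 11), pattern 6; mod 19: f = (x^2 + 1)(x^4 + 18x^2 + 14), pattern 4+2; mod 23: f = (x + 1)(x + 22)(x^4 + x^2 + 10), pattern 4+1+1; mod 53: f = (x^2 + 21)(x^2 + 22x + 46)(x^2 + 31x + 46), pattern 2+2+2; mod 59: f = (x + 8)(x + 51)(x^2 + 10x + 23)(x^2 + 49x + 23), pattern 2+2+1+1; mod 71: f = (x + 16)(x + 22)(x + 49)(x + 55)(x^2 + 30), pattern 2+1+1+1+1. No other pattern occurs in this range, so the set of observed cycle types is {3+3, 6, 4+2, 4+1+1, 2+2+2, 2+2+1+1, 2+1+1+1+1}. The candidates containing elements of all these cycle types are S_4 x C_2 (6T11) of order 48, S_6 (6T16) of order 720; the others are excluded. The observed types are precisely the cycle types that occur in S_4 x C_2 (6T11) (apart from the identity). Each of the other remaining candidates has further cycle types, and by the Chebotarev density theorem the matching factorization patterns would occur for a proportion of primes equal to their share of the group: S_6 (6T16) additionally contains elements of type 5+1, 3+2+1, 3+1+1+1 (304 of its 720 elements, about 42% of primes). None of the 17 primes tested shows any such pattern (for each of these groups the chance of that is below 10^-4), which rules them out. Hence G = S_4 x C_2 (6T11), of order 48.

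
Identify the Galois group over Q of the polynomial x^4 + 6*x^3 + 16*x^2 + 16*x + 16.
The polynomial is an irreducible quartic over Q and its discriminant is 512000, which is not a perfect square, so the Galois group is not contained in A_4. The resolvent cubic y^3 - 16*y^2 + 32*y + 192 has exactly one rational root, so the Galois group is C_4 or D_4. The quartic becomes reducible over Q(sqrt(disc)), so the group is C_4.

4T1: C_4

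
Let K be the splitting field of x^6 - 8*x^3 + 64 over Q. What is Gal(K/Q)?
The polynomial f is an irreducible sextic over Q, so G = Gal(f/Q) is one of the 16 transitive subgroups 6T1, ..., 6T16 of S_6. The discriminant of f is -21134460321792, which is not a perfect square, so G is not contained in A_6. The transitive groups of degree 6 not contained in A_6 are: C_6 (6T1, order 6), S_3 (6T2, order 6), D_6 (6T3, order 12), C_3 x S_3 (6T5, order 18), A_4 x C_2 (6T6, order 24), S_4 (6T8, order 24), S_3 x S_3 (6T9, order 36), S_4 x C_2 (6T11, order 48), (S_3 x S_3) : C_2 (6T13, order 72), PGL(2,5) (6T14, order 120), S_6 (6T16, order 720). By Dedekind's theorem, for a prime p not dividing disc(f) the degrees of the irreducible factors of f mod p form the cycle type of an element of G. Factoring f modulo the 37 such primes p <= 167 (skipping 2, 3, which divide the discriminant), each new pattern first appears at: mod 5: f = (x^6 + 2x^3 + 4), pattern 6; mod 7: f = (x^3 + 2)(x^3 + 4), pattern 3+3; mod 17: f = (x^2 + 9x + 4)(x^2 + 11x + 4)(x^2 + 14x + 4), pattern 2+2+2; mod 19: f = (x + 8)(x + 10)(x + 12)(x + 13)(x + 15)(x + 18), pattern 1+1+1+1+1+1. No other pattern occurs in this range, so the set of observed cycle types is {6, 3+3, 2+2+2, 1+1+1+1+1+1}. The candidates containing elements of all these cycle types are C_6 (6T1) of order 6, D_6 (6T3) of order 12, C_3 x S_3 (6T5) of order 18, A_4 x C_2 (6T6) of order 24, S_3 x S_3 (6T9) of order 36, S_4 x C_2 (6T11) of order 48, (S_3 x S_3) : C_2 (6T13) of order 72, PGL(2,5) (6T14) of order 120, S_6 (6T16) of order 720; the others are excluded. The observed types are precisely the cycle types that occur in C_6 (6T1). Each of the other remaining candidates has further cycle types, and by the Chebotarev density theorem the matching factorization patterns would occur for a proportion of primes equal to their share of the group: D_6 (6T3) additionally contains elements of type 2+2+1+1 (3 of its 12 elements, about 25% of primes); C_3 x S_3 (6T5) additionally contains elements of type 3+1+1+1 (4 of its 18 elements, about 22% of primes); A_4 x C_2 (6T6) additionally contains elements of type 2+2+1+1, 2+1+1+1+1 (6 of its 24 elements, about 25% of primes); S_3 x S_3 (6T9) additionally contains elements of type 3+1+1+1, 2+2+1+1 (13 of its 36 elements, about 36% of primes); S_4 x C_2 (6T11) additionally contains elements of type 4+2, 4+1+1, 2+2+1+1, 2+1+1+1+1 (24 of its 48 elements, about 50% of primes); (S_3 x S_3) : C_2 (6T13) additionally contains elements of type 4+2, 3+2+1, 3+1+1+1, 2+2+1+1, 2+1+1+1+1 (49 of its 72 elements, about 68% of primes); PGL(2,5) (6T14) additionally contains elements of type 5+1, 4+1+1, 2+2+1+1 (69 of its 120 elements, about 58% of primes); S_6 (6T16) additionally contains elements of type 5+1, 4+2, 4+1+1, 3+2+1, 3+1+1+1, 2+2+1+1, 2+1+1+1+1 (544 of its 720 elements, about 76% of primes). None of the 37 primes tested shows any such pattern (for each of these groups the chance of that is below 10^-4), which rules them out. Hence G = C_6 (6T1), of order 6.

6T1: C_6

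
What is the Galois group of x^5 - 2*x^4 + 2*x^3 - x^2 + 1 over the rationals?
The polynomial f is an irreducible quintic over Q, so G = Gal(f/Q) is a transitive subgroup of S_5: one of C_5 (5T1, order 5), D_5 (5T2, order 10), F_20 (5T3, order 20), A_5 (5T4, order 60) or S_5 (5T5, order 120). The discriminant of f is 2209 = 47^2, a perfect square, so G is contained in A_5. The transitive groups of degree 5 contained in A_5 are: C_5 (5T1, order 5), D_5 (5T2, order 10), A_5 (5T4, order 60). By Dedekind's theorem, for a prime p not dividing disc(f) the degrees of the irreducible factors of f mod p form the cycle type of an element of G. Factoring f modulo the 23 such primes p <= 89 (skipping 47, which divides the discriminant), each new pattern first appears at: mod 2: f = (x^5 + x^2 + 1), pattern 5; mod 5: f = (x + 1)(x^2 + 2)(x^2 + 2x + 3), pattern 2+2+1; mod 83: f = (x + 2)(x + 12)(x + 15)(x + 23)(x + 29), pattern 1+1+1+1+1. No other pattern occurs in this range, so the set of observed cycle types is {5, 2+2+1, 1+1+1+1+1}. The candidates containing elements of all these cycle types are D_5 (5T2) of order 10, A_5 (5T4) of order 60; the others are excluded. The observed types are precisely the cycle types that occur in D_5 (5T2). Each of the other remaining candidates has further cycle types, and by the Chebotarev density theorem the matching factorization patterns would occur for a proportion of primes equal to their share of the group: A_5 (5T4) additionally contains elements of type 3+1+1 (20 of its 60 elements, about 33% of primes). None of the 23 primes tested shows any such pattern (for each of these groups the chance of that is below 10^-4), which rules them out. Hence G = D_5 (5T2), of order 10.

D_5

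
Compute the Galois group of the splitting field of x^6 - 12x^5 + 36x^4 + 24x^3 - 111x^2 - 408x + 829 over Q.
A_4 x C_2 (also written A4xC2)

The polynomial f is an irreducible sextic over Q, so G = Gal(f/Q) is one of the 16 transitive subgroups 6T1, ..., 6T16 of S_6. The discriminant of f is -9221581132716096, which is not a perfect square, so G is not contained in A_6. The transitive groups of degree 6 not contained in A_6 are: C_6 (6T1, order 6), S_3 (6T2, order 6), D_6 (6T3, order 12), C_3 x S_3 (6T5, order 18), A_4 x C_2 (6T6, order 24), S_4 (6T8, order 24), S_3 x S_3 (6T9, order 36), S_4 x C_2 (6T11, order 48), (S_3 x S_3) : C_2 (6T13, order 72), PGL(2,5) (6T14, order 120), S_6 (6T16, order 720). By Dedekind's theorem, for a prime p not dividing disc(f) the degrees of the irreducible factors of f mod p form the cycle type of an element of G. Factoring f modulo the 33 such primes p <= 149 (skipping 2, 3, which divide the discriminant), each new pattern first appears at: mod 5: f = (x^3 + x^2 + 4x + 3)(x^3 + 2x^2 + 3), pattern 3+3; mod 7: f = (x^6 + 2x^5 + x^4 + 3x^3 + x^2 + 5x + 3), pattern 6; mod 17: f = (x + 14)(x + 15)(x^2 + 2x + 11)(x^2 + 8x + 2), pattern 2+2+1+1; mod 19: f = (x + 2)(x + 11)(x + 14)(x + 15)(x^2 + 3x + 4), pattern 2+1+1+1+1; mod 71: f = (x^2 + 25x + 57)(x^2 + 45x + 57)(x^2 + 60x + 64), pattern 2+2+2. No other pattern occurs in this range, so the set of observed cycle types is {3+3, 6, 2+2+1+1, 2+1+1+1+1, 2+2+2}. The candidates containing elements of all these cycle types are A_4 x C_2 (6T6) of order 24, S_4 x C_2 (6T11) of order 48, (S_3 x S_3) : C_2 (6T13) of order 72, S_6 (6T16) of order 720; the others are excluded. The observed types are precisely the cycle types that occur in A_4 x C_2 (6T6) (apart from the identity). Each of the other remaining candidates has further cycle types, and by the Chebotarev density theorem the matching factorization patterns would occur for a proportion of primes equal to their share of the group: S_4 x C_2 (6T11) additionally contains elements of type 4+2, 4+1+1 (12 of its 48 elements, about 25% of primes); (S_3 x S_3) : C_2 (6T13) additionally contains elements of type 4+2, 3+2+1, 3+1+1+1 (34 of its 72 elements, about 47% of primes); S_6 (6T16) additionally contains elements of type 5+1, 4+2, 4+1+1, 3+2+1, 3+1+1+1 (484 of its 720 elements, about 67% of primes). None of the 33 primes tested shows any such pattern (for each of these groups the chance of that is below 10^-4), which rules them out. Hence G = A_4 x C_2 (6T6), of order 24.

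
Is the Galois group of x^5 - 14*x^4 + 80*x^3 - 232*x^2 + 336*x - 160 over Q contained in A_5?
Yes

The polynomial is irreducible of degree 5 over Q. Its discriminant is 2316304384 = 48128^2, a perfect square. A Galois group lies in the alternating group exactly when the discriminant is a square in Q, so the Galois group (D_5) is contained in A_5.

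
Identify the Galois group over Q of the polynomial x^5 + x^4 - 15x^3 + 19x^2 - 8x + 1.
C_5 (also written C5)

The polynomial f is an irreducible quintic over Q, so G = Gal(f/Q) is a transitive subgroup of S_5: one of C_5 (5T1, order 5), D_5 (5T2, order 10), F_20 (5T3, order 20), A_5 (5T4, order 60) or S_5 (5T5, order 120). The discriminant of f is 14641 = 121^2, a perfect square, so G is contained in A_5. The transitive groups of degree 5 contained in A_5 are: C_5 (5T1, order 5), D_5 (5T2, order 10), A_5 (5T4, order 60). By Dedekind's theorem, for a prime p not dividing disc(f) the degrees of the irreducible factors of f mod p form the cycle type of an element of G. Factoring f modulo the 14 such primes p <= 47 (skipping 11, which divides the discriminant), each new pattern first appears at: mod 2: f = (x^5 + x^4 + x^3 + x^2 + 1), pattern 5; mod 23: f = (x + 4)(x + 6)(x + 8)(x + 14)(x + 15), pattern 1+1+1+1+1. No other pattern occurs in this range, so the set of observed cycle types is {5, 1+1+1+1+1}. The candidates containing elements of all these cycle types are C_5 (5T1) of order 5, D_5 (5T2) of order 10, A_5 (5T4) of order 60; the others are excluded. The observed types are precisely the cycle types that occur in C_5 (5T1). Each of the other remaining candidates has further cycle types, and by the Chebotarev density theorem the matching factorization patterns would occur for a proportion of primes equal to their share of the group: D_5 (5T2) additionally contains elements of type 2+2+1 (5 of its 10 elements, about 50% of primes); A_5 (5T4) additionally contains elements of type 3+1+1, 2+2+1 (35 of its 60 elements, about 58% of primes). None of the 14 primes tested shows any such pattern (for each of these groups the chance of that is below 10^-4), which rules them out. Hence G = C_5 (5T1), of order 5.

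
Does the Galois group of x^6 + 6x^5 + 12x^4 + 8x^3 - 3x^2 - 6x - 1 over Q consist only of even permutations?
The polynomial is irreducible of degree 6 over Q. Its discriminant is -419904, which is not a perfect square. A Galois group lies in the alternating group exactly when the discriminant is a square in Q, so the Galois group (A_4 x C_2) is not contained in A_6.

No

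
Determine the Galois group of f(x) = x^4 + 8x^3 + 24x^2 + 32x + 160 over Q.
The polynomial is an irreducible quartic over Q and its discriminant is 764411904 = 27648^2, a perfect square, so the Galois group is contained in A_4. The resolvent cubic y^3 - 24*y^2 - 384*y + 4096 splits completely over Q, which gives the Klein four-group V_4.

V_4, the Klein four-group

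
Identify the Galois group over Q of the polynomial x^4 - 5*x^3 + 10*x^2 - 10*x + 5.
The polynomial is an irreducible quartic over Q and its discriminant is 125, which is not a perfect square, so the Galois group is not contained in A_4. The resolvent cubic y^3 - 10*y^2 + 30*y - 25 has exactly one rational root, so the Galois group is C_4 or D_4. The quartic becomes reducible over Q(sqrt(disc)), so the group is C_4.

4T1: C_4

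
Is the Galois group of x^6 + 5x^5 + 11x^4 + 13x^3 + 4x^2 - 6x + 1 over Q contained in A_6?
Yes

The polynomial is irreducible of degree 6 over Q. Its discriminant is 525625 = 725^2, a perfect square. A Galois group lies in the alternating group exactly when the discriminant is a square in Q, so the Galois group ((C_3 x C_3) : C_4) is contained in A_6.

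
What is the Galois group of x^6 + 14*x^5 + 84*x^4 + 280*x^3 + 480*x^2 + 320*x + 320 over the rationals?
The polynomial f is an irreducible sextic over Q, so G = Gal(f/Q) is one of the 16 transitive subgroups 6T1, ..., 6T16 of S_6. The discriminant of f is 564385546240000 = 23756800^2, a perfect square, so G is contained in A_6. The transitive groups of degree 6 contained in A_6 are: A_4 (6T4, order 12), S_4 (6T7, order 24), (C_3 x C_3) : C_4 (6T10, order 36), PSL(2,5) (6T12, order 60), A_6 (6T15, order 360). By Dedekind's theorem, for a prime p not dividing disc(f) the degrees of the irreducible factors of f mod p form the cycle type of an element of G. Factoring f modulo the 19 such primes p <= 79 (skipping 2, 5, 29, which divide the discriminant), each new pattern first appears at: mod 3: f = (x^2 + x + 2)(x^4 + x^3 + 2x + 1), pattern 4+2; mod 11: f = (x^3 + 8x + 5)(x^3 + 3x^2 + 10x + 9), pattern 3+3; mod 19: f = (x + 5)(x + 7)(x^2 + 9x + 10)(x^2 + 12x + 2), pattern 2+2+1+1; mod 61: f = (x + 11)(x + 25)(x + 58)(x^3 + 42x^2 + 56x + 51), pattern 3+1+1+1. No other pattern occurs in this range, so the set of observed cycle types is {4+2, 3+3, 2+2+1+1, 3+1+1+1}. The candidates containing elements of all these cycle types are (C_3 x C_3) : C_4 (6T10) of order 36, A_6 (6T15) of order 360; the others are excluded. The observed types are precisely the cycle types that occur in (C_3 x C_3) : C_4 (6T10) (apart from the identity). Each of the other remaining candidates has further cycle types, and by the Chebotarev density theorem the matching factorization patterns would occur for a proportion of primes equal to their share of the group: A_6 (6T15) additionally contains elements of type 5+1 (144 of its 360 elements, about 40% of primes). None of the 19 primes tested shows any such pattern (for each of these groups the chance of that is below 10^-4), which rules them out. Hence G = (C_3 x C_3) : C_4 (6T10), of order 36.

(C_3 x C_3) : C_4 (also written G36+)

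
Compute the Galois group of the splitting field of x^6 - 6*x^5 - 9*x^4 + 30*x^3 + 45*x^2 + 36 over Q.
D_6 (order 12)

The polynomial f is an irreducible sextic over Q, so G = Gal(f/Q) is one of the 16 transitive subgroups 6T1, ..., 6T16 of S_6. The discriminant of f is 3136192620244992, which is not a perfect square, so G is not contained in A_6. The transitive groups of degree 6 not contained in A_6 are: C_6 (6T1, order 6), S_3 (6T2, order 6), D_6 (6T3, order 12), C_3 x S_3 (6T5, order 18), A_4 x C_2 (6T6, order 24), S_4 (6T8, order 24), S_3 x S_3 (6T9, order 36), S_4 x C_2 (6T11, order 48), (S_3 x S_3) : C_2 (6T13, order 72), PGL(2,5) (6T14, order 120), S_6 (6T16, order 720). By Dedekind's theorem, for a prime p not dividing disc(f) the degrees of the irreducible factors of f mod p form the cycle type of an element of G. Factoring f modulo the 79 such primes p <= 431 (skipping 2, 3, 7, 11, which divide the discriminant), each new pattern first appears at: mod 5: f = (x^6 + 4x^5 + x^4 + 1), pattern 6; mod 13: f = (x^3 + 10x^2 + 2x + 12)(x^3 + 10x^2 + 6x + 3), pattern 3+3; mod 19: f = (x^2 + 4x + 5)(x^2 + 4x + 9)(x^2 + 5x + 16), pattern 2+2+2; mod 23: f = (x + 20)(x + 21)(x^2 + 18)(x^2 + 22x + 8), pattern 2+2+1+1; mod 97: f = (x + 6)(x + 24)(x + 27)(x + 43)(x + 89)(x + 96), pattern 1+1+1+1+1+1. No other pattern occurs in this range, so the set of observed cycle types is {6, 3+3, 2+2+2, 2+2+1+1, 1+1+1+1+1+1}. The candidates containing elements of all these cycle types are D_6 (6T3) of order 12, A_4 x C_2 (6T6) of order 24, S_3 x S_3 (6T9) of order 36, S_4 x C_2 (6T11) of order 48, (S_3 x S_3) : C_2 (6T13) of order 72, PGL(2,5) (6T14) of order 120, S_6 (6T16) of order 720; the others are excluded. The observed types are precisely the cycle types that occur in D_6 (6T3). Each of the other remaining candidates has further cycle types, and by the Chebotarev density theorem the matching factorization patterns would occur for a proportion of primes equal to their share of the group: A_4 x C_2 (6T6) additionally contains elements of type 2+1+1+1+1 (3 of its 24 elements, about 12% of primes); S_3 x S_3 (6T9) additionally contains elements of type 3+1+1+1 (4 of its 36 elements, about 11% of primes); S_4 x C_2 (6T11) additionally contains elements of type 4+2, 4+1+1, 2+1+1+1+1 (15 of its 48 elements, about 31% of primes); (S_3 x S_3) : C_2 (6T13) additionally contains elements of type 4+2, 3+2+1, 3+1+1+1, 2+1+1+1+1 (40 of its 72 elements, about 56% of primes); PGL(2,5) (6T14) additionally contains elements of type 5+1, 4+1+1 (54 of its 120 elements, about 45% of primes); S_6 (6T16) additionally contains elements of type 5+1, 4+2, 4+1+1, 3+2+1, 3+1+1+1, 2+1+1+1+1 (499 of its 720 elements, about 69% of primes). None of the 79 primes tested shows any such pattern (for each of these groups the chance of that is below 10^-4), which rules them out. Hence G = D_6 (6T3), of order 12.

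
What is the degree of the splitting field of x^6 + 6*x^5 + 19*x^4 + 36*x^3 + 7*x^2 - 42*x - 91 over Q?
The degree of the splitting field over Q equals the order of the Galois group, so first determine the group. The polynomial f is an irreducible sextic over Q, so G = Gal(f/Q) is one of the 16 transitive subgroups 6T1, ..., 6T16 of S_6. The discriminant of f is 164995463643136 = 12845056^2, a perfect square, so G is contained in A_6. The transitive groups of degree 6 contained in A_6 are: A_4 (6T4, order 12), S_4 (6T7, order 24), (C_3 x C_3) : C_4 (6T10, order 36), PSL(2,5) (6T12, order 60), A_6 (6T15, order 360). By Dedekind's theorem, for a prime p not dividing disc(f) the degrees of the irreducible factors of f mod p form the cycle type of an element of G. Factoring f modulo the 33 such primes p <= 149 (skipping 2, 7, which divide the discriminant), each new pattern first appears at: mod 3: f = (x^3 + 2x + 1)(x^3 + 2x + 2), pattern 3+3; mod 13: f = (x)(x + 2)(x^2 + 2x + 8)(x^2 + 2x + 12), pattern 2+2+1+1. No other pattern occurs in this range, so the set of observed cycle types is {3+3, 2+2+1+1}. The candidates containing elements of all these cycle types are A_4 (6T4) of order 12, S_4 (6T7) of order 24, (C_3 x C_3) : C_4 (6T10) of order 36, PSL(2,5) (6T12) of order 60, A_6 (6T15) of order 360; the others are excluded. The observed types are precisely the cycle types that occur in A_4 (6T4) (apart from the identity). Each of the other remaining candidates has further cycle types, and by the Chebotarev density theorem the matching factorization patterns would occur for a proportion of primes equal to their share of the group: S_4 (6T7) additionally contains elements of type 4+2 (6 of its 24 elements, about 25% of primes); (C_3 x C_3) : C_4 (6T10) additionally contains elements of type 4+2, 3+1+1+1 (22 of its 36 elements, about 61% of primes); PSL(2,5) (6T12) additionally contains elements of type 5+1 (24 of its 60 elements, about 40% of primes); A_6 (6T15) additionally contains elements of type 5+1, 4+2, 3+1+1+1 (274 of its 360 elements, about 76% of primes). None of the 33 primes tested shows any such pattern (for each of these groups the chance of that is below 10^-4), which rules them out. Hence G = A_4 (6T4), of order 12. The Galois group A_4 (6T4) has order 12, so the splitting field has degree 12 over Q.

12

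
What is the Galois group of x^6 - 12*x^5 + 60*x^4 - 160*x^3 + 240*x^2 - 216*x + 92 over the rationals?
The polynomial f is an irreducible sextic over Q, so G = Gal(f/Q) is one of the 16 transitive subgroups 6T1, ..., 6T16 of S_6. The discriminant of f is 746496000000 = 864000^2, a perfect square, so G is contained in A_6. The transitive groups of degree 6 contained in A_6 are: A_4 (6T4, order 12), S_4 (6T7, order 24), (C_3 x C_3) : C_4 (6T10, order 36), PSL(2,5) (6T12, order 60), A_6 (6T15, order 360). By Dedekind's theorem, for a prime p not dividing disc(f) the degrees of the irreducible factors of f mod p form the cycle type of an element of G. Factoring f modulo the 6 such primes p <= 23 (skipping 2, 3, 5, which divide the discriminant), each new pattern first appears at: mod 7: f = (x + 2)(x^5 + 4x^3 + 2x + 4), pattern 5+1; mod 23: f = (x)(x + 9)(x + 14)(x^3 + 11x^2 + 3x + 18), pattern 3+1+1+1. No other pattern occurs in this range, so the set of observed cycle types is {5+1, 3+1+1+1}. Among the candidates above, the only group containing elements of all these cycle types is A_6 (6T15) — each of A_4 (6T4), S_4 (6T7), (C_3 x C_3) : C_4 (6T10), PSL(2,5) (6T12) lacks at least one of them. Hence G = A_6 (6T15), of order 360.

A_6 (also written A6)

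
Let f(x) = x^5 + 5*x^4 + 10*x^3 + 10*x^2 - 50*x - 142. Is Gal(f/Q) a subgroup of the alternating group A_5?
The polynomial is irreducible of degree 5 over Q. Its discriminant is 58564000000 = 242000^2, a perfect square. A Galois group lies in the alternating group exactly when the discriminant is a square in Q, so the Galois group (A_5) is contained in A_5.

Yes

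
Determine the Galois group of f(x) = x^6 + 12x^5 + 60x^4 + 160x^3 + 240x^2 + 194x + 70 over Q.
The polynomial f is an irreducible sextic over Q, so G = Gal(f/Q) is one of the 16 transitive subgroups 6T1, ..., 6T16 of S_6. The discriminant of f is -1292992, which is not a perfect square, so G is not contained in A_6. The transitive groups of degree 6 not contained in A_6 are: C_6 (6T1, order 6), S_3 (6T2, order 6), D_6 (6T3, order 12), C_3 x S_3 (6T5, order 18), A_4 x C_2 (6T6, order 24), S_4 (6T8, order 24), S_3 x S_3 (6T9, order 36), S_4 x C_2 (6T11, order 48), (S_3 x S_3) : C_2 (6T13, order 72), PGL(2,5) (6T14, order 120), S_6 (6T16, order 720). By Dedekind's theorem, for a prime p not dividing disc(f) the degrees of the irreducible factors of f mod p form the cycle type of an element of G. Factoring f modulo the 3 such primes p <= 7 (skipping 2, which divides the discriminant), each new pattern first appears at: mod 3: f = (x^6 + x^3 + 2x + 1), pattern 6; mod 5: f = (x)(x + 1)(x^4 + x^3 + 4x^2 + x + 4), pattern 4+1+1; mod 7: f = (x)(x^2 + x + 3)(x^3 + 4x^2 + 4x + 4), pattern 3+2+1. No other pattern occurs in this range, so the set of observed cycle types is {6, 4+1+1, 3+2+1}. Among the candidates above, the only group containing elements of all these cycle types is S_6 (6T16); every other candidate lacks at least one of them. Hence G = S_6 (6T16), of order 720.

S_6 (order 720)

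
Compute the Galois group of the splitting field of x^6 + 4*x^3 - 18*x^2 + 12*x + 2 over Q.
D_6 (also written D6)

The polynomial f is an irreducible sextic over Q, so G = Gal(f/Q) is one of the 16 transitive subgroups 6T1, ..., 6T16 of S_6. The discriminant of f is 4516300800, which is not a perfect square, so G is not contained in A_6. The transitive groups of degree 6 not contained in A_6 are: C_6 (6T1, order 6), S_3 (6T2, order 6), D_6 (6T3, order 12), C_3 x S_3 (6T5, order 18), A_4 x C_2 (6T6, order 24), S_4 (6T8, order 24), S_3 x S_3 (6T9, order 36), S_4 x C_2 (6T11, order 48), (S_3 x S_3) : C_2 (6T13, order 72), PGL(2,5) (6T14, order 120), S_6 (6T16, order 720). By Dedekind's theorem, for a prime p not dividing disc(f) the degrees of the irreducible factors of f mod p form the cycle type of an element of G. Factoring f modulo the 79 such primes p <= 431 (skipping 2, 3, 5, 11, which divide the discriminant), each new pattern first appears at: mod 7: f = (x^3 + 2x + 6)(x^3 + 5x + 5), pattern 3+3; mod 13: f = (x^6 + 4x^3 + 8x^2 + 12x + 2), pattern 6; mod 17: f = (x + 3)(x + 13)(x^2 + 4x + 15)(x^2 + 14x + 10), pattern 2+2+1+1; mod 29: f = (x^2 + 3)(x^2 + 6x + 21)(x^2 + 23x + 12), pattern 2+2+2; mod 31: f = (x + 1)(x + 2)(x + 6)(x + 8)(x + 17)(x + 28), pattern 1+1+1+1+1+1. No other pattern occurs in this range, so the set of observed cycle types is {3+3, 6, 2+2+1+1, 2+2+2, 1+1+1+1+1+1}. The candidates containing elements of all these cycle types are D_6 (6T3) of order 12, A_4 x C_2 (6T6) of order 24, S_3 x S_3 (6T9) of order 36, S_4 x C_2 (6T11) of order 48, (S_3 x S_3) : C_2 (6T13) of order 72, PGL(2,5) (6T14) of order 120, S_6 (6T16) of order 720; the others are excluded. The observed types are precisely the cycle types that occur in D_6 (6T3). Each of the other remaining candidates has further cycle types, and by the Chebotarev density theorem the matching factorization patterns would occur for a proportion of primes equal to their share of the group: A_4 x C_2 (6T6) additionally contains elements of type 2+1+1+1+1 (3 of its 24 elements, about 12% of primes); S_3 x S_3 (6T9) additionally contains elements of type 3+1+1+1 (4 of its 36 elements, about 11% of primes); S_4 x C_2 (6T11) additionally contains elements of type 4+2, 4+1+1, 2+1+1+1+1 (15 of its 48 elements, about 31% of primes); (S_3 x S_3) : C_2 (6T13) additionally contains elements of type 4+2, 3+2+1, 3+1+1+1, 2+1+1+1+1 (40 of its 72 elements, about 56% of primes); PGL(2,5) (6T14) additionally contains elements of type 5+1, 4+1+1 (54 of its 120 elements, about 45% of primes); S_6 (6T16) additionally contains elements of type 5+1, 4+2, 4+1+1, 3+2+1, 3+1+1+1, 2+1+1+1+1 (499 of its 720 elements, about 69% of primes). None of the 79 primes tested shows any such pattern (for each of these groups the chance of that is below 10^-4), which rules them out. Hence G = D_6 (6T3), of order 12.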